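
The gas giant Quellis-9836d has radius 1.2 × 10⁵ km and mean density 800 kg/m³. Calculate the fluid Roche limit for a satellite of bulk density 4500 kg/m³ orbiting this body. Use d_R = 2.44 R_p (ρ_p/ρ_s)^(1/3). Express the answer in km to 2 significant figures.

1.6 × 10⁵ km

d_R = 2.44 × 1.2 × 10⁵ km × (800/4500)^(1/3)
    = 1.6 × 10⁵ km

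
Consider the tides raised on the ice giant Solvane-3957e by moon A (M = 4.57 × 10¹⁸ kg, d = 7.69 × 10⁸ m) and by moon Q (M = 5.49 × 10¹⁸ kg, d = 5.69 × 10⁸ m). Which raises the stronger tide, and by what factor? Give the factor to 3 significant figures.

The tide-raising term goes as M/d³ (the gradient of a 1/d² field).
Moon A: (4.57 × 10¹⁸) / (7.69 × 10⁸)³ = 1.005 × 10⁻⁸
Moon Q: (5.49 × 10¹⁸) / (5.69 × 10⁸)³ = 2.980 × 10⁻⁸
Ratio (larger/smaller) = 2.97

Moon Q, by a factor of ≈ 2.97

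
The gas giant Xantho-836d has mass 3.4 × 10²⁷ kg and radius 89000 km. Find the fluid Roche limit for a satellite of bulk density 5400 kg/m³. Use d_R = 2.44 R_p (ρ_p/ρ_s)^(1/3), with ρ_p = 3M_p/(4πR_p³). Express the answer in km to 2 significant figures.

ρ_p = 3M_p/(4πR_p³) = 3 × (3.4 × 10²⁷) / (4π × (8.9 × 10⁷ m)³) = 1200 kg/m³
d_R = 2.44 × 89000 km × (1200/5400)^(1/3)
    = 1.3 × 10⁵ km

1.3 × 10⁵ km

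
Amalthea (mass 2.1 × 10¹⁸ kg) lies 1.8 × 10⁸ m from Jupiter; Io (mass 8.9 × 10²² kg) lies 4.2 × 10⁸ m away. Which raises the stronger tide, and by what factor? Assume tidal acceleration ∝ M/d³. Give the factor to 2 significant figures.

Io, by a factor of ≈ 3300

Compare M/d³ for the two perturbers:
Amalthea: (2.1 × 10¹⁸) / (1.8 × 10⁸)³ = 3.601 × 10⁻⁷
Io: (8.9 × 10²²) / (4.2 × 10⁸)³ = 1.201 × 10⁻³
Ratio (larger/smaller) = 3300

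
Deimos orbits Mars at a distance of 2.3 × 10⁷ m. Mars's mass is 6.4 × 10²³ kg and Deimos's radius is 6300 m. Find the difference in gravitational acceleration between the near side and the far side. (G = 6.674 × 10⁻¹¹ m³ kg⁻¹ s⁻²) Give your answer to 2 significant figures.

8.8 × 10⁻⁵ m/s²

Δg = 4GMr/d³
   = 4 × (6.674 × 10⁻¹¹) × (6.4 × 10²³) × (6300) / (2.3 × 10⁷)³
   = 8.8 × 10⁻⁵ m/s²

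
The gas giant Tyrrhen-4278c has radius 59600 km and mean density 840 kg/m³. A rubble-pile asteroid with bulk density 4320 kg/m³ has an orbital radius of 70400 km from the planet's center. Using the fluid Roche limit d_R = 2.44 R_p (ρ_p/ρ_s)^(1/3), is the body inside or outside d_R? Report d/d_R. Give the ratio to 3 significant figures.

inside; d/d_R ≈ 0.836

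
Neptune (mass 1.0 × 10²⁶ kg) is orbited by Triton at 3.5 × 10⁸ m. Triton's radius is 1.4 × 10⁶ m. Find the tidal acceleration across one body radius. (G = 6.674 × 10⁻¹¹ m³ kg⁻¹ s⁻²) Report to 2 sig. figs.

4.4 × 10⁻⁴ m/s²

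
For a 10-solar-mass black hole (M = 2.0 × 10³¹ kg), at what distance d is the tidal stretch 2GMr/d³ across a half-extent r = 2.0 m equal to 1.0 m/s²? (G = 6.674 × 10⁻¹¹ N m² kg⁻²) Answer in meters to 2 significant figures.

2GMr/d³ = a_tidal  ⇒  d = (2GMr / a_tidal)^(1/3)
d = (2 × 6.674×10⁻¹¹ × (2.0 × 10³¹) × (2.0) / (1.0))^(1/3)
  = 1.7 × 10⁷ m

1.7 × 10⁷ m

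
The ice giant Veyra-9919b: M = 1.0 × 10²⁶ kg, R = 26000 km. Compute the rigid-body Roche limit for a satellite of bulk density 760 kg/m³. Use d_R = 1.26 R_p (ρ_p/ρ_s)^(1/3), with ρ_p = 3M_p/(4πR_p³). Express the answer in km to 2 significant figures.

40000 km

ρ_p = 3M_p/(4πR_p³) = 3 × (1.0 × 10²⁶) / (4π × (2.6 × 10⁷ m)³) = 1400 kg/m³
d_R = 1.26 × 26000 km × (1400/760)^(1/3)
    = 40000 km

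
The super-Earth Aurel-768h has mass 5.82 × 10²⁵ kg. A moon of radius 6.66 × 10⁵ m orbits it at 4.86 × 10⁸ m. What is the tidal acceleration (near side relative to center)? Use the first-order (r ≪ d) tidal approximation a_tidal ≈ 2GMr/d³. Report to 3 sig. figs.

4.51 × 10⁻⁵ m/s²

Differencing GM/(d−r)² and GM/d² to first order in r/d gives 2GMr/d³.
Δa = 2GMr/d³
   = 2 × (6.674 × 10⁻¹¹) × (5.82 × 10²⁵) × (6.66 × 10⁵) / (4.86 × 10⁸)³
   = 4.51 × 10⁻⁵ m/s²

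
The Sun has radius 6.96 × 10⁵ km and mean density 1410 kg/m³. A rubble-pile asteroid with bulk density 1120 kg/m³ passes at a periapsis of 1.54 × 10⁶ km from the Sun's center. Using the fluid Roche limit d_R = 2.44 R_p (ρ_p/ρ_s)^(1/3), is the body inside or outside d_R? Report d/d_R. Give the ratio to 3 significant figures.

d_R = 2.44 × (6.96 × 10⁵ km) × (1410/1120)^(1/3) = 1.834 × 10⁶ km
d/d_R = (1.54 × 10⁶) / (1.834 × 10⁶) = 0.840
Since d/d_R < 1, the body is inside the Roche limit.

inside; d/d_R ≈ 0.840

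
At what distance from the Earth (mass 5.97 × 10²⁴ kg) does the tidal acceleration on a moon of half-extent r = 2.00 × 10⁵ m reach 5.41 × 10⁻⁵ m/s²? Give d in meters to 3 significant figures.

1.43 × 10⁸ m

2GMr/d³ = a_tidal  ⇒  d = (2GMr / a_tidal)^(1/3)
d = (2 × 6.674×10⁻¹¹ × (5.97 × 10²⁴) × (2.00 × 10⁵) / (5.41 × 10⁻⁵))^(1/3)
  = 1.43 × 10⁸ m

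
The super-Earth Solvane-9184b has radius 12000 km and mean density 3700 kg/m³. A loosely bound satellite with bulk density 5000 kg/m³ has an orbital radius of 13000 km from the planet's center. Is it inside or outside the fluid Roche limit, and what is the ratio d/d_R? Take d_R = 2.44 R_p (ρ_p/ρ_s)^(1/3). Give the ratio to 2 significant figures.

inside; d/d_R ≈ 0.49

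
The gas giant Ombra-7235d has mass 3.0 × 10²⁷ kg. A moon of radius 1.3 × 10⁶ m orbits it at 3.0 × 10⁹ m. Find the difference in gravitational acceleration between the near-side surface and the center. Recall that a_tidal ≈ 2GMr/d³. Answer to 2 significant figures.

1.9 × 10⁻⁵ m/s²

Δg = 2GMr/d³
   = 2 × (6.674 × 10⁻¹¹) × (3.0 × 10²⁷) × (1.3 × 10⁶) / (3.0 × 10⁹)³
   = 1.9 × 10⁻⁵ m/s²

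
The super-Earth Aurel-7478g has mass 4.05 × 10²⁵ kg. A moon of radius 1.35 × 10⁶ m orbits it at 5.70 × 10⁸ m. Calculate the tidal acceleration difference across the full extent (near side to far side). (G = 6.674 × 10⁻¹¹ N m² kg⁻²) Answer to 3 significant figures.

Near-to-far spans 2r, so the tidal difference is twice the near-to-center value: 4GMr/d³.
Δg = 4GMr/d³
   = 4 × (6.674 × 10⁻¹¹) × (4.05 × 10²⁵) × (1.35 × 10⁶) / (5.70 × 10⁸)³
   = 7.88 × 10⁻⁵ m/s²

7.88 × 10⁻⁵ m/s²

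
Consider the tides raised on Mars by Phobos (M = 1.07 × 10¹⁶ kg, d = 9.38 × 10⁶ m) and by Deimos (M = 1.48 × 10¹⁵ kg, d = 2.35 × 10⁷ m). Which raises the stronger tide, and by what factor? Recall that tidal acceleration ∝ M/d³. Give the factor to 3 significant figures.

Phobos, by a factor of ≈ 114

The tide-raising term goes as M/d³ (the gradient of a 1/d² field).
Phobos: (1.07 × 10¹⁶) / (9.38 × 10⁶)³ = 1.297 × 10⁻⁵
Deimos: (1.48 × 10¹⁵) / (2.35 × 10⁷)³ = 1.140 × 10⁻⁷
Ratio (larger/smaller) = 114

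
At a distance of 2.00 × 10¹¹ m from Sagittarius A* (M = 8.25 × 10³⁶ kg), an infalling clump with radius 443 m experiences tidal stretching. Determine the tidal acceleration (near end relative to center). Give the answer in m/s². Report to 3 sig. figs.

a_tidal = 2GMr/d³
        = 2 × (6.674 × 10⁻¹¹) × (8.25 × 10³⁶) × (443) / (2.00 × 10¹¹)³
        = 6.10 × 10⁻⁵ m/s²

6.10 × 10⁻⁵ m/s²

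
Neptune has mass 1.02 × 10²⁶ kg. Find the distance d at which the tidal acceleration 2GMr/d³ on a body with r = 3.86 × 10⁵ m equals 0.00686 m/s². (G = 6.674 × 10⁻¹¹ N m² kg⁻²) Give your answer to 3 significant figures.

9.15 × 10⁷ m

2GMr/d³ = a_tidal  ⇒  d = (2GMr / a_tidal)^(1/3)
d = (2 × 6.674×10⁻¹¹ × (1.02 × 10²⁶) × (3.86 × 10⁵) / (0.00686))^(1/3)
  = 9.15 × 10⁷ m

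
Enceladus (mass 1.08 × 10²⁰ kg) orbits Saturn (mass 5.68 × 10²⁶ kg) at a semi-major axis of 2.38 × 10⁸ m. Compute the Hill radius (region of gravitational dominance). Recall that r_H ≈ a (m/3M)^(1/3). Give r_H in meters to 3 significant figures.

9.49 × 10⁵ m

r_H ≈ a (m/3M)^(1/3)
    = (2.38 × 10⁸) × (1.08 × 10²⁰ / (3 × 5.68 × 10²⁶))^(1/3)
    = 9.49 × 10⁵ m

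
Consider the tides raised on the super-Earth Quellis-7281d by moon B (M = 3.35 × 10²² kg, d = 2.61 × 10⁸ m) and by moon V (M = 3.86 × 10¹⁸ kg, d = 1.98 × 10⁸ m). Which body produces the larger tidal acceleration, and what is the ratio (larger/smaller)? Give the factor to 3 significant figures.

Moon B, by a factor of ≈ 3790

Tidal acceleration ∝ M/d³, so compare M/d³ for each.
Moon B: (3.35 × 10²²) / (2.61 × 10⁸)³ = 1.884 × 10⁻³
Moon V: (3.86 × 10¹⁸) / (1.98 × 10⁸)³ = 4.973 × 10⁻⁷
Ratio (larger/smaller) = 3790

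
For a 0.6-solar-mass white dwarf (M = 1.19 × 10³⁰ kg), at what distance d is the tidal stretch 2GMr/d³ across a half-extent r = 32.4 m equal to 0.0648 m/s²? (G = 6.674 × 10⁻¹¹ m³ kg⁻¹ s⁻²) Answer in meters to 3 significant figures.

4.30 × 10⁷ m

2GMr/d³ = a_tidal  ⇒  d = (2GMr / a_tidal)^(1/3)
d = (2 × 6.674×10⁻¹¹ × (1.19 × 10³⁰) × (32.4) / (0.0648))^(1/3)
  = 4.30 × 10⁷ m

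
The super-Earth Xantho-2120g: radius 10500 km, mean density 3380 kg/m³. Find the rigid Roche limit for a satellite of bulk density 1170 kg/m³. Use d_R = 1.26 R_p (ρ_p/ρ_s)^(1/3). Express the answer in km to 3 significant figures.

d_R = 1.26 × 10500 km × (3380/1170)^(1/3)
    = 18800 km

18800 km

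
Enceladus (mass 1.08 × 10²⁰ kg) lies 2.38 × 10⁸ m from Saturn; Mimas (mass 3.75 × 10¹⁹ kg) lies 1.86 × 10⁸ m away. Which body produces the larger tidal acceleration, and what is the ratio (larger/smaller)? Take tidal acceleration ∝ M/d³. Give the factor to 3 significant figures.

Enceladus, by a factor of ≈ 1.37

Compare M/d³ for the two perturbers:
Enceladus: (1.08 × 10²⁰) / (2.38 × 10⁸)³ = 8.011 × 10⁻⁶
Mimas: (3.75 × 10¹⁹) / (1.86 × 10⁸)³ = 5.828 × 10⁻⁶
Ratio (larger/smaller) = 1.37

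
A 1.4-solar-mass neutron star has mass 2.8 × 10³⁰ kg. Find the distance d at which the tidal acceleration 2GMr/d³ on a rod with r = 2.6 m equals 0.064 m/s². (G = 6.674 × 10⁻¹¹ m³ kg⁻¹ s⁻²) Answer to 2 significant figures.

2.5 × 10⁷ m

2GMr/d³ = a_tidal  ⇒  d = (2GMr / a_tidal)^(1/3)
d = (2 × 6.674×10⁻¹¹ × (2.8 × 10³⁰) × (2.6) / (0.064))^(1/3)
  = 2.5 × 10⁷ m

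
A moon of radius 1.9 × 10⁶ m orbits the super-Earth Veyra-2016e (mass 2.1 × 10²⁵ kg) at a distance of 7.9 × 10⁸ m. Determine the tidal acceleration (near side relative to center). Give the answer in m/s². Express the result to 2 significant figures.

Since r ≪ d, expand the inverse-square field across one radius to get the leading 2GMr/d³ term.
a_tidal = 2GMr/d³
        = 2 × (6.674 × 10⁻¹¹) × (2.1 × 10²⁵) × (1.9 × 10⁶) / (7.9 × 10⁸)³
        = 1.1 × 10⁻⁵ m/s²

1.1 × 10⁻⁵ m/s²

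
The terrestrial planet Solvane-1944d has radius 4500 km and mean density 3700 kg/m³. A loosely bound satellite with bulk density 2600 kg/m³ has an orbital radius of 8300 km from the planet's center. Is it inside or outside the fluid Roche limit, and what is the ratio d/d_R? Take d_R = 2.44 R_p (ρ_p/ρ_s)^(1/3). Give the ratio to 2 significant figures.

inside; d/d_R ≈ 0.67

d_R = 2.44 × (4500 km) × (3700/2600)^(1/3) = 12350 km
d/d_R = (8300) / (12350) = 0.67
Since d/d_R < 1, the body is inside the Roche limit.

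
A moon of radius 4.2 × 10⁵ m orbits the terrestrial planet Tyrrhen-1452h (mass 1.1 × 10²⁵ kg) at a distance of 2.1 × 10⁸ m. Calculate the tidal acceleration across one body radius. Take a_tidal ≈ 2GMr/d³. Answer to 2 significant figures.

6.7 × 10⁻⁵ m/s²

a_tidal = 2GMr/d³
        = 2 × (6.674 × 10⁻¹¹) × (1.1 × 10²⁵) × (4.2 × 10⁵) / (2.1 × 10⁸)³
        = 6.7 × 10⁻⁵ m/s²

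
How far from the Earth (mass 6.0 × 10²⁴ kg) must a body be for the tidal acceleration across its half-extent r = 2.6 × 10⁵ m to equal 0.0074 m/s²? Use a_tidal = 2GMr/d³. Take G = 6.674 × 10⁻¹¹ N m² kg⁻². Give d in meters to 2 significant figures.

2GMr/d³ = a_tidal  ⇒  d = (2GMr / a_tidal)^(1/3)
d = (2 × 6.674×10⁻¹¹ × (6.0 × 10²⁴) × (2.6 × 10⁵) / (0.0074))^(1/3)
  = 3.0 × 10⁷ m

3.0 × 10⁷ m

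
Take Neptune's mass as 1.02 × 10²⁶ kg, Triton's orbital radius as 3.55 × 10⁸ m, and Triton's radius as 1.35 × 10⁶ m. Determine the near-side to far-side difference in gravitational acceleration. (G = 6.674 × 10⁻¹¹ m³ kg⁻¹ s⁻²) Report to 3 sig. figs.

Δg = 4GMr/d³
   = 4 × (6.674 × 10⁻¹¹) × (1.02 × 10²⁶) × (1.35 × 10⁶) / (3.55 × 10⁸)³
   = 8.22 × 10⁻⁴ m/s²

8.22 × 10⁻⁴ m/s²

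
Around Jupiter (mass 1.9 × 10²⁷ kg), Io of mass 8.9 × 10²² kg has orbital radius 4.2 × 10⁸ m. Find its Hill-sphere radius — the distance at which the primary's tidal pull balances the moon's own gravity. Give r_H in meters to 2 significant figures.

1.0 × 10⁷ m

r_H ≈ a (m/3M)^(1/3)
    = (4.2 × 10⁸) × (8.9 × 10²² / (3 × 1.9 × 10²⁷))^(1/3)
    = 1.0 × 10⁷ m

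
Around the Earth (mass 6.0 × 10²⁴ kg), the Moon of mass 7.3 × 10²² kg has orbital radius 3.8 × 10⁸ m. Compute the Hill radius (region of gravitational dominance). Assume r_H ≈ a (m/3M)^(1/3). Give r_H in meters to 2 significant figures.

6.1 × 10⁷ m

r_H ≈ a (m/3M)^(1/3)
    = (3.8 × 10⁸) × (7.3 × 10²² / (3 × 6.0 × 10²⁴))^(1/3)
    = 6.1 × 10⁷ m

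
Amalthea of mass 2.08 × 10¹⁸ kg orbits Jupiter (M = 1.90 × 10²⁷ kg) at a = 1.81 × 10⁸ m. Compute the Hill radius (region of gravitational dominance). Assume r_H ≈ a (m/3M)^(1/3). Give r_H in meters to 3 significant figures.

1.29 × 10⁵ m

r_H ≈ a (m/3M)^(1/3)
    = (1.81 × 10⁸) × (2.08 × 10¹⁸ / (3 × 1.90 × 10²⁷))^(1/3)
    = 1.29 × 10⁵ m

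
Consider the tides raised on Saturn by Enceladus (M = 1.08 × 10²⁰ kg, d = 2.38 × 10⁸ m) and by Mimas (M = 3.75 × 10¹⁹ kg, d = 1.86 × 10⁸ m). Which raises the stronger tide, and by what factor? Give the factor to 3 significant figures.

Enceladus, by a factor of ≈ 1.37

The tide-raising term goes as M/d³ (the gradient of a 1/d² field).
Enceladus: (1.08 × 10²⁰) / (2.38 × 10⁸)³ = 8.011 × 10⁻⁶
Mimas: (3.75 × 10¹⁹) / (1.86 × 10⁸)³ = 5.828 × 10⁻⁶
Ratio (larger/smaller) = 1.37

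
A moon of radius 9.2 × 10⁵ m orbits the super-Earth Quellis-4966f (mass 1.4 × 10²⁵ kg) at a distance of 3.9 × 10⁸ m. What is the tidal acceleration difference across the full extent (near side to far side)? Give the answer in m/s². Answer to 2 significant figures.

Near-to-far spans 2r, so the tidal difference is twice the near-to-center value: 4GMr/d³.
Δa = 4GMr/d³
   = 4 × (6.674 × 10⁻¹¹) × (1.4 × 10²⁵) × (9.2 × 10⁵) / (3.9 × 10⁸)³
   = 5.8 × 10⁻⁵ m/s²

5.8 × 10⁻⁵ m/s²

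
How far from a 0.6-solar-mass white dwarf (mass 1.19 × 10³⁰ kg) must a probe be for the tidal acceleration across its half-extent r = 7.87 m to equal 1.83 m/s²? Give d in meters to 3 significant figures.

2GMr/d³ = a_tidal  ⇒  d = (2GMr / a_tidal)^(1/3)
d = (2 × 6.674×10⁻¹¹ × (1.19 × 10³⁰) × (7.87) / (1.83))^(1/3)
  = 8.81 × 10⁶ m

8.81 × 10⁶ m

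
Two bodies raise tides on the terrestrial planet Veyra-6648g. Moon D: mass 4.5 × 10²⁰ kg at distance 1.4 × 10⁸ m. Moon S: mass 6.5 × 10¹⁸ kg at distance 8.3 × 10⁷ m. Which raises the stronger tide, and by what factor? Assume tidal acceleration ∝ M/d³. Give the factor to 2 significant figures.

Moon D, by a factor of ≈ 14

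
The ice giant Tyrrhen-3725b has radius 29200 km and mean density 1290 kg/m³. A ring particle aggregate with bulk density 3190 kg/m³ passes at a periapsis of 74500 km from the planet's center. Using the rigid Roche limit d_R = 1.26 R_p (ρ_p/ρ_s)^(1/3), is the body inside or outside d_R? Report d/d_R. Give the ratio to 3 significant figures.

outside; d/d_R ≈ 2.74

d_R = 1.26 × (29200 km) × (1290/3190)^(1/3) = 27210 km
d/d_R = (74500) / (27210) = 2.74
Since d/d_R > 1, the body is outside the Roche limit.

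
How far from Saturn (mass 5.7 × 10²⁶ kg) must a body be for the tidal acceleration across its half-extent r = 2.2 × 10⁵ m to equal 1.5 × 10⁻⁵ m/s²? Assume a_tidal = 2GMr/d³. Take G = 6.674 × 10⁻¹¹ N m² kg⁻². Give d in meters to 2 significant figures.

1.0 × 10⁹ m

2GMr/d³ = a_tidal  ⇒  d = (2GMr / a_tidal)^(1/3)
d = (2 × 6.674×10⁻¹¹ × (5.7 × 10²⁶) × (2.2 × 10⁵) / (1.5 × 10⁻⁵))^(1/3)
  = 1.0 × 10⁹ m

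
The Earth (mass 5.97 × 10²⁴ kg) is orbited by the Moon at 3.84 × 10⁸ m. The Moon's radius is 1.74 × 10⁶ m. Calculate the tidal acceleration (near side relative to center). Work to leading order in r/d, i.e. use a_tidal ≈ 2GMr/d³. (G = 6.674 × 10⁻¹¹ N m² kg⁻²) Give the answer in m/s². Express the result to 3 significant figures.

a_tidal = 2GMr/d³
        = 2 × (6.674 × 10⁻¹¹) × (5.97 × 10²⁴) × (1.74 × 10⁶) / (3.84 × 10⁸)³
        = 2.45 × 10⁻⁵ m/s²

2.45 × 10⁻⁵ m/s²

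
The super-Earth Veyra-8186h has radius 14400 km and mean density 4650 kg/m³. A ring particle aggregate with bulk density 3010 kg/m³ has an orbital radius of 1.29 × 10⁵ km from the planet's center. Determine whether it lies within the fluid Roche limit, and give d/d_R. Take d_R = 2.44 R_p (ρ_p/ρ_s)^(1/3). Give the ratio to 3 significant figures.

d_R = 2.44 × (14400 km) × (4650/3010)^(1/3) = 40620 km
d/d_R = (1.29 × 10⁵) / (40620) = 3.18
Since d/d_R > 1, the body is outside the Roche limit.

outside; d/d_R ≈ 3.18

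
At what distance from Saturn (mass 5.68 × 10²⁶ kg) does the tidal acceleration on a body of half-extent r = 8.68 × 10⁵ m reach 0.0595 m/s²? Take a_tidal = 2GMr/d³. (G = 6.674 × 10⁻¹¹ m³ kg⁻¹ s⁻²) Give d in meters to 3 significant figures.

1.03 × 10⁸ m

2GMr/d³ = a_tidal  ⇒  d = (2GMr / a_tidal)^(1/3)
d = (2 × 6.674×10⁻¹¹ × (5.68 × 10²⁶) × (8.68 × 10⁵) / (0.0595))^(1/3)
  = 1.03 × 10⁸ m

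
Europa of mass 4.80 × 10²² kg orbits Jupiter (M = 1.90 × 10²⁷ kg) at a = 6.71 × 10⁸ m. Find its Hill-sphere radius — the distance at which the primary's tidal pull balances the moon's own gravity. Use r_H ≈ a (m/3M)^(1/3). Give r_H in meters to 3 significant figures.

1.37 × 10⁷ m

r_H ≈ a (m/3M)^(1/3)
    = (6.71 × 10⁸) × (4.80 × 10²² / (3 × 1.90 × 10²⁷))^(1/3)
    = 1.37 × 10⁷ m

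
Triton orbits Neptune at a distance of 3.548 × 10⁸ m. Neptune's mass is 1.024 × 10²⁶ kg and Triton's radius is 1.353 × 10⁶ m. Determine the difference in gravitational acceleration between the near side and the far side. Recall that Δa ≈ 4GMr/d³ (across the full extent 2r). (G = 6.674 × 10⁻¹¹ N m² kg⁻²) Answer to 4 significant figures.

The field gradient is 2GM/d³; across the full diameter 2r the difference is 4GMr/d³.
Δg = 4GMr/d³
   = 4 × (6.674 × 10⁻¹¹) × (1.024 × 10²⁶) × (1.353 × 10⁶) / (3.548 × 10⁸)³
   = 8.281 × 10⁻⁴ m/s²

8.281 × 10⁻⁴ m/s²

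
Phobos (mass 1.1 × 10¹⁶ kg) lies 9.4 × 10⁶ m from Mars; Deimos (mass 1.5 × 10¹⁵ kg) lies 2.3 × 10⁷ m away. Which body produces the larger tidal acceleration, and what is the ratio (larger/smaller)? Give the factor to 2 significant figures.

The tide-raising term goes as M/d³ (the gradient of a 1/d² field).
Phobos: (1.1 × 10¹⁶) / (9.4 × 10⁶)³ = 1.324 × 10⁻⁵
Deimos: (1.5 × 10¹⁵) / (2.3 × 10⁷)³ = 1.233 × 10⁻⁷
Ratio (larger/smaller) = 110

Phobos, by a factor of ≈ 110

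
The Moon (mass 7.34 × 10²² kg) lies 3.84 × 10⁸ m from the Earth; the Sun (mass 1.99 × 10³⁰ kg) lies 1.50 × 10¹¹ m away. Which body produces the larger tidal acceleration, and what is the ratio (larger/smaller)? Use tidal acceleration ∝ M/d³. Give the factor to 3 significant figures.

Compare M/d³ for the two perturbers:
The Moon: (7.34 × 10²²) / (3.84 × 10⁸)³ = 1.296 × 10⁻³
The Sun: (1.99 × 10³⁰) / (1.50 × 10¹¹)³ = 5.896 × 10⁻⁴
Ratio (larger/smaller) = 2.20

The Moon, by a factor of ≈ 2.20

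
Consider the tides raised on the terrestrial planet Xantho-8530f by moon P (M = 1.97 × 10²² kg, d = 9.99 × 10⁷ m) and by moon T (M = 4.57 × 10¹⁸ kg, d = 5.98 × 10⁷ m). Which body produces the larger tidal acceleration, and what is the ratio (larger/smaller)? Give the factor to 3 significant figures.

Compare M/d³ for the two perturbers:
Moon P: (1.97 × 10²²) / (9.99 × 10⁷)³ = 1.976 × 10⁻²
Moon T: (4.57 × 10¹⁸) / (5.98 × 10⁷)³ = 2.137 × 10⁻⁵
Ratio (larger/smaller) = 925

Moon P, by a factor of ≈ 925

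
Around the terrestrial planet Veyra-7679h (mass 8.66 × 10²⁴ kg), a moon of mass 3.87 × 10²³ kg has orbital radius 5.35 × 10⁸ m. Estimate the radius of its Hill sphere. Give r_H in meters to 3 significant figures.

r_H ≈ a (m/3M)^(1/3)
    = (5.35 × 10⁸) × (3.87 × 10²³ / (3 × 8.66 × 10²⁴))^(1/3)
    = 1.32 × 10⁸ m

1.32 × 10⁸ m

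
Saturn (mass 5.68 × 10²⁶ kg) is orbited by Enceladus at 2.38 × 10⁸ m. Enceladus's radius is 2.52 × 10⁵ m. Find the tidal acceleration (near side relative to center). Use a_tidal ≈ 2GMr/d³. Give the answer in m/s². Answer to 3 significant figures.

1.42 × 10⁻³ m/s²

Δa = 2GMr/d³
   = 2 × (6.674 × 10⁻¹¹) × (5.68 × 10²⁶) × (2.52 × 10⁵) / (2.38 × 10⁸)³
   = 1.42 × 10⁻³ m/s²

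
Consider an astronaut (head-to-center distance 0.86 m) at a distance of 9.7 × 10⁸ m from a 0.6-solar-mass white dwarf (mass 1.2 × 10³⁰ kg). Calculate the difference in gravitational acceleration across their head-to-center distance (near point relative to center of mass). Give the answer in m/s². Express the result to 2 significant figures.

1.5 × 10⁻⁷ m/s²

Δa = 2GMr/d³
   = 2 × (6.674 × 10⁻¹¹) × (1.2 × 10³⁰) × (0.86) / (9.7 × 10⁸)³
   = 1.5 × 10⁻⁷ m/s²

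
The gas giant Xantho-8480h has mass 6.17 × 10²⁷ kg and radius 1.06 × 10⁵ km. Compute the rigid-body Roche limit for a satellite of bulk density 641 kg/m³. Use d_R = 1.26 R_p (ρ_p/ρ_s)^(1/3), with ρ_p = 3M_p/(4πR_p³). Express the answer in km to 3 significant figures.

1.66 × 10⁵ km

ρ_p = 3M_p/(4πR_p³) = 3 × (6.17 × 10²⁷) / (4π × (1.06 × 10⁸ m)³) = 1240 kg/m³
d_R = 1.26 × 1.06 × 10⁵ km × (1240/641)^(1/3)
    = 1.66 × 10⁵ km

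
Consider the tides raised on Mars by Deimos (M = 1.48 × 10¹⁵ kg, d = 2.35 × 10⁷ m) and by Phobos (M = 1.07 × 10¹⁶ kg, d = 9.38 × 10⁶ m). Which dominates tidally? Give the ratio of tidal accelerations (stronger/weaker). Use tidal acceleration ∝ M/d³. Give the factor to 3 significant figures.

Tidal stretch scales as M/d³; compute that for each body.
Deimos: (1.48 × 10¹⁵) / (2.35 × 10⁷)³ = 1.140 × 10⁻⁷
Phobos: (1.07 × 10¹⁶) / (9.38 × 10⁶)³ = 1.297 × 10⁻⁵
Ratio (larger/smaller) = 114

Phobos, by a factor of ≈ 114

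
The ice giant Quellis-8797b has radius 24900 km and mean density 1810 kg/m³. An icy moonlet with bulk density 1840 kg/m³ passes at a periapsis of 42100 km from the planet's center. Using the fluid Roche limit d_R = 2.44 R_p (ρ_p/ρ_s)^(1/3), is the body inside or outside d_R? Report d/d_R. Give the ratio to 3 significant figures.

inside; d/d_R ≈ 0.697

d_R = 2.44 × (24900 km) × (1810/1840)^(1/3) = 60420 km
d/d_R = (42100) / (60420) = 0.697
Since d/d_R < 1, the body is inside the Roche limit.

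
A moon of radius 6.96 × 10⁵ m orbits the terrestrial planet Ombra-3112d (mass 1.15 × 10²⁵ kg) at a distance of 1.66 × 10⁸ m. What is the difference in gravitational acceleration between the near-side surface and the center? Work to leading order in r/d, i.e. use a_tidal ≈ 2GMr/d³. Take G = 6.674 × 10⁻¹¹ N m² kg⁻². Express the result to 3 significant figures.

2.34 × 10⁻⁴ m/s²

Δg = 2GMr/d³
   = 2 × (6.674 × 10⁻¹¹) × (1.15 × 10²⁵) × (6.96 × 10⁵) / (1.66 × 10⁸)³
   = 2.34 × 10⁻⁴ m/s²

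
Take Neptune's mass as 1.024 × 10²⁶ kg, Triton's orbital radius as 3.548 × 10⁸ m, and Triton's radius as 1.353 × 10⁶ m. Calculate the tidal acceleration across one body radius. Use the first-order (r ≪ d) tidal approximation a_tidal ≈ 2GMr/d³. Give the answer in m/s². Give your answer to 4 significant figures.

a_tidal = 2GMr/d³
        = 2 × (6.674 × 10⁻¹¹) × (1.024 × 10²⁶) × (1.353 × 10⁶) / (3.548 × 10⁸)³
        = 4.141 × 10⁻⁴ m/s²

4.141 × 10⁻⁴ m/s²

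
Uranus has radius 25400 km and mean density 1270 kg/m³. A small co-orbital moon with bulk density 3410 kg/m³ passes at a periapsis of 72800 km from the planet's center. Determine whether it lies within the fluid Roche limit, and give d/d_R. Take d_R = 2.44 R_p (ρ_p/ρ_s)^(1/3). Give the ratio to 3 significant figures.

d_R = 2.44 × (25400 km) × (1270/3410)^(1/3) = 44590 km
d/d_R = (72800) / (44590) = 1.63
Since d/d_R > 1, the body is outside the Roche limit.

outside; d/d_R ≈ 1.63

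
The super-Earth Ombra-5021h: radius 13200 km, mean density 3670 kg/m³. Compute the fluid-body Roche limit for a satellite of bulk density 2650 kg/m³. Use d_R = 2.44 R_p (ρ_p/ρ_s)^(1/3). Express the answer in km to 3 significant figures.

d_R = 2.44 × 13200 km × (3670/2650)^(1/3)
    = 35900 km

35900 km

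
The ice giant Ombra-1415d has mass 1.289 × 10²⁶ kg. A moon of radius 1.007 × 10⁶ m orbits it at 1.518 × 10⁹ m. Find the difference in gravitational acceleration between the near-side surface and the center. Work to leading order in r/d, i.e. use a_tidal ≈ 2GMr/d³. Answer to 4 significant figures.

a_tidal = 2GMr/d³
        = 2 × (6.674 × 10⁻¹¹) × (1.289 × 10²⁶) × (1.007 × 10⁶) / (1.518 × 10⁹)³
        = 4.953 × 10⁻⁶ m/s²

4.953 × 10⁻⁶ m/s²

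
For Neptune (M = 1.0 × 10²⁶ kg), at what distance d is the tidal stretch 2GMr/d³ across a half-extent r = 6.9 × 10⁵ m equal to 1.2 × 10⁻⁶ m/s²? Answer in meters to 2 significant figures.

2GMr/d³ = a_tidal  ⇒  d = (2GMr / a_tidal)^(1/3)
d = (2 × 6.674×10⁻¹¹ × (1.0 × 10²⁶) × (6.9 × 10⁵) / (1.2 × 10⁻⁶))^(1/3)
  = 2.0 × 10⁹ m

2.0 × 10⁹ m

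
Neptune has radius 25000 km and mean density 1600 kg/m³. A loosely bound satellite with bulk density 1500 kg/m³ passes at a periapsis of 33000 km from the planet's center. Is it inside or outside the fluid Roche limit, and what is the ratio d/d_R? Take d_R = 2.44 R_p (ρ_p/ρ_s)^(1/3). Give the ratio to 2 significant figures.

inside; d/d_R ≈ 0.53

d_R = 2.44 × (25000 km) × (1600/1500)^(1/3) = 62330 km
d/d_R = (33000) / (62330) = 0.53
Since d/d_R < 1, the body is inside the Roche limit.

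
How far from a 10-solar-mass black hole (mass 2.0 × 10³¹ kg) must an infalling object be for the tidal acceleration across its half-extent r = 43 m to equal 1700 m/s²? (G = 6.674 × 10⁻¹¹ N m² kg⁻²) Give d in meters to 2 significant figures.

4.1 × 10⁶ m

2GMr/d³ = a_tidal  ⇒  d = (2GMr / a_tidal)^(1/3)
d = (2 × 6.674×10⁻¹¹ × (2.0 × 10³¹) × (43) / (1700))^(1/3)
  = 4.1 × 10⁶ m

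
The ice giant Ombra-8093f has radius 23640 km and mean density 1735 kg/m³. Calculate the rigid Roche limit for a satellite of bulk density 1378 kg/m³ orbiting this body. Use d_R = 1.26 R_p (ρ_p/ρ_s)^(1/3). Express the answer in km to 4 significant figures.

d_R = 1.26 × 23640 km × (1735/1378)^(1/3)
    = 32160 km

32160 km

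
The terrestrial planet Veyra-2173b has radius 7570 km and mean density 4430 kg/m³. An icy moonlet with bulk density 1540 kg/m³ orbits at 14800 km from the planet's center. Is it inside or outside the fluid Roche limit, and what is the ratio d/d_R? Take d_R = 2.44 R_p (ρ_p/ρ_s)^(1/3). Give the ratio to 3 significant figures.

inside; d/d_R ≈ 0.563

d_R = 2.44 × (7570 km) × (4430/1540)^(1/3) = 26270 km
d/d_R = (14800) / (26270) = 0.563
Since d/d_R < 1, the body is inside the Roche limit.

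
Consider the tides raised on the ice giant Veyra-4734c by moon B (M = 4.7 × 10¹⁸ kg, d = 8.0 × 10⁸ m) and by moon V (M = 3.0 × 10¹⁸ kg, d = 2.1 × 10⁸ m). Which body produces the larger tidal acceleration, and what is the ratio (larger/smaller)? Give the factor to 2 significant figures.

Compare M/d³ for the two perturbers:
Moon B: (4.7 × 10¹⁸) / (8.0 × 10⁸)³ = 9.180 × 10⁻⁹
Moon V: (3.0 × 10¹⁸) / (2.1 × 10⁸)³ = 3.239 × 10⁻⁷
Ratio (larger/smaller) = 35

Moon V, by a factor of ≈ 35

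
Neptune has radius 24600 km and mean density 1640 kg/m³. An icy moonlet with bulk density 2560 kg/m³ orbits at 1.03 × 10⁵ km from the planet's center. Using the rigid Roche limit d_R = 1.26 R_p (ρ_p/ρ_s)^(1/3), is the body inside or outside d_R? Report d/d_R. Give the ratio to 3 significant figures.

outside; d/d_R ≈ 3.85

d_R = 1.26 × (24600 km) × (1640/2560)^(1/3) = 26720 km
d/d_R = (1.03 × 10⁵) / (26720) = 3.85
Since d/d_R > 1, the body is outside the Roche limit.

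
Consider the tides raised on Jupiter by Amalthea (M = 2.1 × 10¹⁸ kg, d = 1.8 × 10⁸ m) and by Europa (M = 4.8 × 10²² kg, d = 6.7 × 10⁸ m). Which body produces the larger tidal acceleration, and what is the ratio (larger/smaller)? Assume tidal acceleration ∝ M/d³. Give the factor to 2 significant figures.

Europa, by a factor of ≈ 440

Tidal acceleration ∝ M/d³, so compare M/d³ for each.
Amalthea: (2.1 × 10¹⁸) / (1.8 × 10⁸)³ = 3.601 × 10⁻⁷
Europa: (4.8 × 10²²) / (6.7 × 10⁸)³ = 1.596 × 10⁻⁴
Ratio (larger/smaller) = 440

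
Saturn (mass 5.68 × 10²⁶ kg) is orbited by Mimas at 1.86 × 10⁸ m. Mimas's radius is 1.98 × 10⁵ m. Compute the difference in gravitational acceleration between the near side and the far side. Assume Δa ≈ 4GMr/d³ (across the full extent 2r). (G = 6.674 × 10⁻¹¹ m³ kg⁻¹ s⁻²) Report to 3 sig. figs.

4.67 × 10⁻³ m/s²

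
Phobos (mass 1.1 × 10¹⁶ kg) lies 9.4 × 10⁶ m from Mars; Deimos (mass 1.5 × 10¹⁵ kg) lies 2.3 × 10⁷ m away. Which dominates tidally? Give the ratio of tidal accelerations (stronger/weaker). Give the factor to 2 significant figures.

Compare M/d³ for the two perturbers:
Phobos: (1.1 × 10¹⁶) / (9.4 × 10⁶)³ = 1.324 × 10⁻⁵
Deimos: (1.5 × 10¹⁵) / (2.3 × 10⁷)³ = 1.233 × 10⁻⁷
Ratio (larger/smaller) = 110

Phobos, by a factor of ≈ 110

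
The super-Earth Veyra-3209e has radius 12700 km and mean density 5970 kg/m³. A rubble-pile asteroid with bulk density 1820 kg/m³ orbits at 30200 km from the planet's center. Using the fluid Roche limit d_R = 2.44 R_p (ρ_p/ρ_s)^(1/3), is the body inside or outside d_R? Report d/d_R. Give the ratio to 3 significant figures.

inside; d/d_R ≈ 0.656

d_R = 2.44 × (12700 km) × (5970/1820)^(1/3) = 46040 km
d/d_R = (30200) / (46040) = 0.656
Since d/d_R < 1, the body is inside the Roche limit.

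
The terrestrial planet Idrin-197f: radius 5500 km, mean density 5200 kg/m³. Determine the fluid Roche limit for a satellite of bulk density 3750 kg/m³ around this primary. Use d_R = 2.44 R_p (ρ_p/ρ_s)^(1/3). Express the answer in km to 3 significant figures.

15000 km

d_R = 2.44 × 5500 km × (5200/3750)^(1/3)
    = 15000 km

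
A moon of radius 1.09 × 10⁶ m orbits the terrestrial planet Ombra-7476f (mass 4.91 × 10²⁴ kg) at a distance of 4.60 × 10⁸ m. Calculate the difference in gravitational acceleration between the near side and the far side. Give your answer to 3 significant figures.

a_tidal = 4GMr/d³
        = 4 × (6.674 × 10⁻¹¹) × (4.91 × 10²⁴) × (1.09 × 10⁶) / (4.60 × 10⁸)³
        = 1.47 × 10⁻⁵ m/s²

1.47 × 10⁻⁵ m/s²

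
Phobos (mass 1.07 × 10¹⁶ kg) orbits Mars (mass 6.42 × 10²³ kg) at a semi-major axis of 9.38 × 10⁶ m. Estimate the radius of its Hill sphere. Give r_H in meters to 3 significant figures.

1.66 × 10⁴ m

r_H ≈ a (m/3M)^(1/3)
    = (9.38 × 10⁶) × (1.07 × 10¹⁶ / (3 × 6.42 × 10²³))^(1/3)
    = 1.66 × 10⁴ m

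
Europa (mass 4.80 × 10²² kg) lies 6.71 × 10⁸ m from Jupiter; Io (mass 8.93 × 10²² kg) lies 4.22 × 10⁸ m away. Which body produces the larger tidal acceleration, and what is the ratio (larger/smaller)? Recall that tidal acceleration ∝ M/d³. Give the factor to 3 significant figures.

Tidal stretch scales as M/d³; compute that for each body.
Europa: (4.80 × 10²²) / (6.71 × 10⁸)³ = 1.589 × 10⁻⁴
Io: (8.93 × 10²²) / (4.22 × 10⁸)³ = 1.188 × 10⁻³
Ratio (larger/smaller) = 7.48

Io, by a factor of ≈ 7.48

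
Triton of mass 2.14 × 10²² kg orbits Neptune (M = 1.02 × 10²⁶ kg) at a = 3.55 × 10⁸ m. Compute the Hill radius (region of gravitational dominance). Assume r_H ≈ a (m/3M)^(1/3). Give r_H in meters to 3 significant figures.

r_H ≈ a (m/3M)^(1/3)
    = (3.55 × 10⁸) × (2.14 × 10²² / (3 × 1.02 × 10²⁶))^(1/3)
    = 1.46 × 10⁷ m

1.46 × 10⁷ m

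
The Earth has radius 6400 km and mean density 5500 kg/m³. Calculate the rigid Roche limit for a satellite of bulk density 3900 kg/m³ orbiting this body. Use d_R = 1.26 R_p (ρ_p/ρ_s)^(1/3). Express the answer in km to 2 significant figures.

d_R = 1.26 × 6400 km × (5500/3900)^(1/3)
    = 9000 km

9000 km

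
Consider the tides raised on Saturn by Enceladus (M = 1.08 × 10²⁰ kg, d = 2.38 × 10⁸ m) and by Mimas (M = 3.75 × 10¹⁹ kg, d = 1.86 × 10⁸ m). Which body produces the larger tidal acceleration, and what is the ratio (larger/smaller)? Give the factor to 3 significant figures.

Enceladus, by a factor of ≈ 1.37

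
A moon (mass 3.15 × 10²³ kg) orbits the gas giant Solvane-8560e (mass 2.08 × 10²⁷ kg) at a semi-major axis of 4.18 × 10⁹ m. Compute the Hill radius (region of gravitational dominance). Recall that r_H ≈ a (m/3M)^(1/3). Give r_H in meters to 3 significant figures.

r_H ≈ a (m/3M)^(1/3)
    = (4.18 × 10⁹) × (3.15 × 10²³ / (3 × 2.08 × 10²⁷))^(1/3)
    = 1.54 × 10⁸ m

1.54 × 10⁸ m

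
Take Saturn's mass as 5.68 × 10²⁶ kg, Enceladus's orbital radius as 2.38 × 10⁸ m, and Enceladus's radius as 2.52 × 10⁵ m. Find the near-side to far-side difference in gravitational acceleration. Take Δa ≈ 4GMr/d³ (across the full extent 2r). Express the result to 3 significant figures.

2.83 × 10⁻³ m/s²

Δg = 4GMr/d³
   = 4 × (6.674 × 10⁻¹¹) × (5.68 × 10²⁶) × (2.52 × 10⁵) / (2.38 × 10⁸)³
   = 2.83 × 10⁻³ m/s²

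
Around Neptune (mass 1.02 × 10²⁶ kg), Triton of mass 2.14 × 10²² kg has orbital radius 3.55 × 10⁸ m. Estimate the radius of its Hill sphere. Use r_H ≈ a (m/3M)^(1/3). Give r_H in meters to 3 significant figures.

1.46 × 10⁷ m

r_H ≈ a (m/3M)^(1/3)
    = (3.55 × 10⁸) × (2.14 × 10²² / (3 × 1.02 × 10²⁶))^(1/3)
    = 1.46 × 10⁷ m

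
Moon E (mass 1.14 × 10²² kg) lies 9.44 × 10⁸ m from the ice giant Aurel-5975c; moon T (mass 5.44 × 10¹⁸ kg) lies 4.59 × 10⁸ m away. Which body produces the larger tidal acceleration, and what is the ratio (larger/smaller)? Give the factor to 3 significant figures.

Moon E, by a factor of ≈ 241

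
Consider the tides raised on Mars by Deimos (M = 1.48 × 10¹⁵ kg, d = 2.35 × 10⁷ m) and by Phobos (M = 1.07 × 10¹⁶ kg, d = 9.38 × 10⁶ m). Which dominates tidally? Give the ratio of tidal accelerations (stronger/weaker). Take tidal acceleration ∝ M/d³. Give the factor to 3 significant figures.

Phobos, by a factor of ≈ 114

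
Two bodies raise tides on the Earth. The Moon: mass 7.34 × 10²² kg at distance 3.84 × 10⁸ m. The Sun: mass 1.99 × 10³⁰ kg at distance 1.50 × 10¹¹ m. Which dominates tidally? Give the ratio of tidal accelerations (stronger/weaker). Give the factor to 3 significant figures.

Tidal acceleration ∝ M/d³, so compare M/d³ for each.
The Moon: (7.34 × 10²²) / (3.84 × 10⁸)³ = 1.296 × 10⁻³
The Sun: (1.99 × 10³⁰) / (1.50 × 10¹¹)³ = 5.896 × 10⁻⁴
Ratio (larger/smaller) = 2.20

The Moon, by a factor of ≈ 2.20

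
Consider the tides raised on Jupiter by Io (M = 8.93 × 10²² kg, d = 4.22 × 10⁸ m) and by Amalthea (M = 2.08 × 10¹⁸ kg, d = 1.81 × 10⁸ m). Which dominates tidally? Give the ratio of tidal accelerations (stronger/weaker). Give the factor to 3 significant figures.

Io, by a factor of ≈ 3390

Compare M/d³ for the two perturbers:
Io: (8.93 × 10²²) / (4.22 × 10⁸)³ = 1.188 × 10⁻³
Amalthea: (2.08 × 10¹⁸) / (1.81 × 10⁸)³ = 3.508 × 10⁻⁷
Ratio (larger/smaller) = 3390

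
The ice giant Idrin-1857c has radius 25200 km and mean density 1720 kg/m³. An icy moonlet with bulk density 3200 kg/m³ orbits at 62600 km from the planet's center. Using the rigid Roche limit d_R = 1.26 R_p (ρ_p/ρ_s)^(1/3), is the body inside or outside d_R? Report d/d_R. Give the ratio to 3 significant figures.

outside; d/d_R ≈ 2.42

d_R = 1.26 × (25200 km) × (1720/3200)^(1/3) = 25820 km
d/d_R = (62600) / (25820) = 2.42
Since d/d_R > 1, the body is outside the Roche limit.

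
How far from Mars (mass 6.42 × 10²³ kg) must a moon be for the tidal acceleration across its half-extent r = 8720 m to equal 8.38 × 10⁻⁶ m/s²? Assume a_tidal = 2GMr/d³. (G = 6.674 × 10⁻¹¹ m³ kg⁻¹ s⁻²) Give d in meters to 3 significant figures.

4.47 × 10⁷ m

2GMr/d³ = a_tidal  ⇒  d = (2GMr / a_tidal)^(1/3)
d = (2 × 6.674×10⁻¹¹ × (6.42 × 10²³) × (8720) / (8.38 × 10⁻⁶))^(1/3)
  = 4.47 × 10⁷ m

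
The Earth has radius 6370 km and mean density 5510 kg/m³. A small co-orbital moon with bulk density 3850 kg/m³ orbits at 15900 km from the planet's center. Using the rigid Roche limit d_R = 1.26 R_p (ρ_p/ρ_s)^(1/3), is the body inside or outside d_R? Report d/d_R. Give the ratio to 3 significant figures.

d_R = 1.26 × (6370 km) × (5510/3850)^(1/3) = 9045 km
d/d_R = (15900) / (9045) = 1.76
Since d/d_R > 1, the body is outside the Roche limit.

outside; d/d_R ≈ 1.76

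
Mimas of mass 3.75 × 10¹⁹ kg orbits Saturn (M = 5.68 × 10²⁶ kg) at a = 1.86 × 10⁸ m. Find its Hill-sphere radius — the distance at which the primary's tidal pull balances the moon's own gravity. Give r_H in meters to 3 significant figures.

5.21 × 10⁵ m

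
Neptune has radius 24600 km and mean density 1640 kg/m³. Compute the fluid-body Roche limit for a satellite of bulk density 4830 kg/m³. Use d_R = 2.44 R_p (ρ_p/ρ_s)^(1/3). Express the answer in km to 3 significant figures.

41900 km

d_R = 2.44 × 24600 km × (1640/4830)^(1/3)
    = 41900 km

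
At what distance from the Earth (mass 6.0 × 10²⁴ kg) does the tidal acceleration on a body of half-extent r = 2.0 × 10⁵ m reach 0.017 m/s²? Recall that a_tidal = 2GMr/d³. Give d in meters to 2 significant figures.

2.1 × 10⁷ m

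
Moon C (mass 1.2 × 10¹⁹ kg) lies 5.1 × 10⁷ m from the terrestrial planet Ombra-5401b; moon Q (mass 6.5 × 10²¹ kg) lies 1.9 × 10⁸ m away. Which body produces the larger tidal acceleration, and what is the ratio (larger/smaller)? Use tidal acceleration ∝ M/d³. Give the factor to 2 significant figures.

Moon Q, by a factor of ≈ 10

Compare M/d³ for the two perturbers:
Moon C: (1.2 × 10¹⁹) / (5.1 × 10⁷)³ = 9.046 × 10⁻⁵
Moon Q: (6.5 × 10²¹) / (1.9 × 10⁸)³ = 9.477 × 10⁻⁴
Ratio (larger/smaller) = 10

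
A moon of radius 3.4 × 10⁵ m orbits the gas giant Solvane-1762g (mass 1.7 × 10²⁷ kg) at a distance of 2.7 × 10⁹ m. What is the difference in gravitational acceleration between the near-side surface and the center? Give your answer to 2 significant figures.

3.9 × 10⁻⁶ m/s²

Δg = 2GMr/d³
   = 2 × (6.674 × 10⁻¹¹) × (1.7 × 10²⁷) × (3.4 × 10⁵) / (2.7 × 10⁹)³
   = 3.9 × 10⁻⁶ m/s²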